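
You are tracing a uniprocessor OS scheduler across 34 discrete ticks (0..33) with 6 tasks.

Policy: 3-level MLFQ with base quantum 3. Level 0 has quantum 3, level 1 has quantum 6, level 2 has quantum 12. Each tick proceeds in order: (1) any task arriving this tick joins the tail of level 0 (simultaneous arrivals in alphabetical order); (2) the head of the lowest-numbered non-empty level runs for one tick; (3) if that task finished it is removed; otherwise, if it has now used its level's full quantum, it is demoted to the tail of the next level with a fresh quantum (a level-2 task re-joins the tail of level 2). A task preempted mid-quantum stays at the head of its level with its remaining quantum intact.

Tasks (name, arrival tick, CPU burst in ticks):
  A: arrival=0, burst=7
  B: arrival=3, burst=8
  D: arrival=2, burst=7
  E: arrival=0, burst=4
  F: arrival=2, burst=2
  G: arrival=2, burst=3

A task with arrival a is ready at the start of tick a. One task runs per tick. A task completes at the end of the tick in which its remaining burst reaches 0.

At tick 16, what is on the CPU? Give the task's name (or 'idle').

t=0: L0/L1/L2 = AE/-/- → run A
t=1: L0/L1/L2 = AE/-/- → run A
t=2: L0/L1/L2 = AEDFG/-/- → run A
t=3: L0/L1/L2 = EDFGB/A/- → run E
t=4: L0/L1/L2 = EDFGB/A/- → run E
t=5: L0/L1/L2 = EDFGB/A/- → run E
t=6: L0/L1/L2 = DFGB/AE/- → run D
t=7: L0/L1/L2 = DFGB/AE/- → run D
t=8: L0/L1/L2 = DFGB/AE/- → run D
t=9: L0/L1/L2 = FGB/AED/- → run F
t=10: L0/L1/L2 = FGB/AED/- → run F
t=11: L0/L1/L2 = GB/AED/- → run G
t=12: L0/L1/L2 = GB/AED/- → run G
t=13: L0/L1/L2 = GB/AED/- → run G
t=14: L0/L1/L2 = B/AED/- → run B
t=15: L0/L1/L2 = B/AED/- → run B
t=16: L0/L1/L2 = B/AED/- → run B
t=17: L0/L1/L2 = -/AEDB/- → run A
t=18: L0/L1/L2 = -/AEDB/- → run A
t=19: L0/L1/L2 = -/AEDB/- → run A
t=20: L0/L1/L2 = -/AEDB/- → run A
t=21: L0/L1/L2 = -/EDB/- → run E
t=22: L0/L1/L2 = -/DB/- → run D
t=23: L0/L1/L2 = -/DB/- → run D
t=24: L0/L1/L2 = -/DB/- → run D
t=25: L0/L1/L2 = -/DB/- → run D
t=26: L0/L1/L2 = -/B/- → run B
t=27: L0/L1/L2 = -/B/- → run B
t=28: L0/L1/L2 = -/B/- → run B
t=29: L0/L1/L2 = -/B/- → run B
t=30: L0/L1/L2 = -/B/- → run B
t=31: (idle)
t=32: (idle)
t=33: (idle)

running at tick 16 = B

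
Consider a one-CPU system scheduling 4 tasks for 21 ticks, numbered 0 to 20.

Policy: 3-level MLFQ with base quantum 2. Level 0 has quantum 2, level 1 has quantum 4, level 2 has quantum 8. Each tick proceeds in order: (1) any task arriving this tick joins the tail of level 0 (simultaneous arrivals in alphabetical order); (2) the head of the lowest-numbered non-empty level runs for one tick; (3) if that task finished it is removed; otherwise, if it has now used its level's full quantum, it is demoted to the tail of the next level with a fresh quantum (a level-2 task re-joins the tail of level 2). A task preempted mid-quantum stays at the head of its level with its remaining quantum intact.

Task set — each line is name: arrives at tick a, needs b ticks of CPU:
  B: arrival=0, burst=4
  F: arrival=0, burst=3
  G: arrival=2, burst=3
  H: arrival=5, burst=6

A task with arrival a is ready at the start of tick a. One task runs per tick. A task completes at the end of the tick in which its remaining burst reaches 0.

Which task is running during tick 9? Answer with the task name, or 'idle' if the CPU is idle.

t=0: L0/L1/L2 = BF/-/- → run B
t=1: L0/L1/L2 = BF/-/- → run B
t=2: L0/L1/L2 = FG/B/- → run F
t=3: L0/L1/L2 = FG/B/- → run F
t=4: L0/L1/L2 = G/BF/- → run G
t=5: L0/L1/L2 = GH/BF/- → run G
t=6: L0/L1/L2 = H/BFG/- → run H
t=7: L0/L1/L2 = H/BFG/- → run H
t=8: L0/L1/L2 = -/BFGH/- → run B
t=9: L0/L1/L2 = -/BFGH/- → run B
t=10: L0/L1/L2 = -/FGH/- → run F
t=11: L0/L1/L2 = -/GH/- → run G
t=12: L0/L1/L2 = -/H/- → run H
t=13: L0/L1/L2 = -/H/- → run H
t=14: L0/L1/L2 = -/H/- → run H
t=15: L0/L1/L2 = -/H/- → run H
t=16: (idle)
t=17: (idle)
t=18: (idle)
t=19: (idle)
t=20: (idle)

running at tick 9 = B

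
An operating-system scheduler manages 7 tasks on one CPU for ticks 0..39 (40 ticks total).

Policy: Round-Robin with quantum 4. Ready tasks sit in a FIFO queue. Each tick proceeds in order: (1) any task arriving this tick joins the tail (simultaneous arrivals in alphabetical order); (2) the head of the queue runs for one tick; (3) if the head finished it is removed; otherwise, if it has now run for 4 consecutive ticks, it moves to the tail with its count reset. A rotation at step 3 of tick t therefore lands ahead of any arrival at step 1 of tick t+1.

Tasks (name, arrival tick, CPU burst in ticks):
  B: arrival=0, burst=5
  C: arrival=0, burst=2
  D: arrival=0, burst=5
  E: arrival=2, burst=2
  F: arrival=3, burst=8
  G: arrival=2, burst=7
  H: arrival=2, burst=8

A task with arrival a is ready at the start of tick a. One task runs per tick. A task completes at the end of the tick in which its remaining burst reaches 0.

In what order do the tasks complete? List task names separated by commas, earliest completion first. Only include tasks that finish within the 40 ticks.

t=0: queue=[B,C,D] q_used=0 → run B
t=1: queue=[B,C,D] q_used=1 → run B
t=2: queue=[B,C,D,E,G,H] q_used=2 → run B
t=3: queue=[B,C,D,E,G,H,F] q_used=3 → run B
t=4: queue=[C,D,E,G,H,F,B] q_used=0 → run C
t=5: queue=[C,D,E,G,H,F,B] q_used=1 → run C
t=6: queue=[D,E,G,H,F,B] q_used=0 → run D
t=7: queue=[D,E,G,H,F,B] q_used=1 → run D
t=8: queue=[D,E,G,H,F,B] q_used=2 → run D
t=9: queue=[D,E,G,H,F,B] q_used=3 → run D
t=10: queue=[E,G,H,F,B,D] q_used=0 → run E
t=11: queue=[E,G,H,F,B,D] q_used=1 → run E
t=12: queue=[G,H,F,B,D] q_used=0 → run G
t=13: queue=[G,H,F,B,D] q_used=1 → run G
t=14: queue=[G,H,F,B,D] q_used=2 → run G
t=15: queue=[G,H,F,B,D] q_used=3 → run G
t=16: queue=[H,F,B,D,G] q_used=0 → run H
t=17: queue=[H,F,B,D,G] q_used=1 → run H
t=18: queue=[H,F,B,D,G] q_used=2 → run H
t=19: queue=[H,F,B,D,G] q_used=3 → run H
t=20: queue=[F,B,D,G,H] q_used=0 → run F
t=21: queue=[F,B,D,G,H] q_used=1 → run F
t=22: queue=[F,B,D,G,H] q_used=2 → run F
t=23: queue=[F,B,D,G,H] q_used=3 → run F
t=24: queue=[B,D,G,H,F] q_used=0 → run B
t=25: queue=[D,G,H,F] q_used=0 → run D
t=26: queue=[G,H,F] q_used=0 → run G
t=27: queue=[G,H,F] q_used=1 → run G
t=28: queue=[G,H,F] q_used=2 → run G
t=29: queue=[H,F] q_used=0 → run H
t=30: queue=[H,F] q_used=1 → run H
t=31: queue=[H,F] q_used=2 → run H
t=32: queue=[H,F] q_used=3 → run H
t=33: queue=[F] q_used=0 → run F
t=34: queue=[F] q_used=1 → run F
t=35: queue=[F] q_used=2 → run F
t=36: queue=[F] q_used=3 → run F
t=37: (idle)
t=38: (idle)
t=39: (idle)

completion order = C, E, B, D, G, H, F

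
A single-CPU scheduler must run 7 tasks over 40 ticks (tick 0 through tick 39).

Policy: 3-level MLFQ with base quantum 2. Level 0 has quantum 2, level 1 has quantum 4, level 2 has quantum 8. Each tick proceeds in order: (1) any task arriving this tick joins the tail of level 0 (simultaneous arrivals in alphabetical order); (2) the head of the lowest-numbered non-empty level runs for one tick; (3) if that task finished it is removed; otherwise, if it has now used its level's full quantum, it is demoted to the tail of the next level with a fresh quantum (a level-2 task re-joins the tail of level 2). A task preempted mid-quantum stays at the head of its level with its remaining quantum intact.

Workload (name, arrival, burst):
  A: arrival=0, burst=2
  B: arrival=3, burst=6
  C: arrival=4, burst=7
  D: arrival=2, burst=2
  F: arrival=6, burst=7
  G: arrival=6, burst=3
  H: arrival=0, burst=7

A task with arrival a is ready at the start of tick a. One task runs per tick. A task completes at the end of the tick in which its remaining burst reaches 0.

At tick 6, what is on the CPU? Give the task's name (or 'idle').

t=0: L0/L1/L2 = AH/-/- → run A
t=1: L0/L1/L2 = AH/-/- → run A
t=2: L0/L1/L2 = HD/-/- → run H
t=3: L0/L1/L2 = HDB/-/- → run H
t=4: L0/L1/L2 = DBC/H/- → run D
t=5: L0/L1/L2 = DBC/H/- → run D
t=6: L0/L1/L2 = BCFG/H/- → run B
t=7: L0/L1/L2 = BCFG/H/- → run B
t=8: L0/L1/L2 = CFG/HB/- → run C
t=9: L0/L1/L2 = CFG/HB/- → run C
t=10: L0/L1/L2 = FG/HBC/- → run F
t=11: L0/L1/L2 = FG/HBC/- → run F
t=12: L0/L1/L2 = G/HBCF/- → run G
t=13: L0/L1/L2 = G/HBCF/- → run G
t=14: L0/L1/L2 = -/HBCFG/- → run H
t=15: L0/L1/L2 = -/HBCFG/- → run H
t=16: L0/L1/L2 = -/HBCFG/- → run H
t=17: L0/L1/L2 = -/HBCFG/- → run H
t=18: L0/L1/L2 = -/BCFG/H → run B
t=19: L0/L1/L2 = -/BCFG/H → run B
t=20: L0/L1/L2 = -/BCFG/H → run B
t=21: L0/L1/L2 = -/BCFG/H → run B
t=22: L0/L1/L2 = -/CFG/H → run C
t=23: L0/L1/L2 = -/CFG/H → run C
t=24: L0/L1/L2 = -/CFG/H → run C
t=25: L0/L1/L2 = -/CFG/H → run C
t=26: L0/L1/L2 = -/FG/HC → run F
t=27: L0/L1/L2 = -/FG/HC → run F
t=28: L0/L1/L2 = -/FG/HC → run F
t=29: L0/L1/L2 = -/FG/HC → run F
t=30: L0/L1/L2 = -/G/HCF → run G
t=31: L0/L1/L2 = -/-/HCF → run H
t=32: L0/L1/L2 = -/-/CF → run C
t=33: L0/L1/L2 = -/-/F → run F
t=34: (idle)
t=35: (idle)
t=36: (idle)
t=37: (idle)
t=38: (idle)
t=39: (idle)

running at tick 6 = B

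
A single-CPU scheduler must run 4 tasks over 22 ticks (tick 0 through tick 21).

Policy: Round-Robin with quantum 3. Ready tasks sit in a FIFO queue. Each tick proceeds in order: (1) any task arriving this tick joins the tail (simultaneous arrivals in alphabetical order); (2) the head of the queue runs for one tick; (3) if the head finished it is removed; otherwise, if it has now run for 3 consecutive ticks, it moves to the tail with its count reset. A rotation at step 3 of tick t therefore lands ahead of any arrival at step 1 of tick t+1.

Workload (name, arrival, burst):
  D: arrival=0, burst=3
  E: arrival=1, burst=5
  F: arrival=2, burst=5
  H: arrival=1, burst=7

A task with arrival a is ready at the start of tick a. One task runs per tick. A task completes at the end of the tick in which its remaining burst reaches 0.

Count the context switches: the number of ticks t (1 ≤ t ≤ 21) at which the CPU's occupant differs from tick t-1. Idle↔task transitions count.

context switches = 8

t=0: queue=[D] q_used=0 → run D
t=1: queue=[D,E,H] q_used=1 → run D
t=2: queue=[D,E,H,F] q_used=2 → run D
t=3: queue=[E,H,F] q_used=0 → run E
t=4: queue=[E,H,F] q_used=1 → run E
t=5: queue=[E,H,F] q_used=2 → run E
t=6: queue=[H,F,E] q_used=0 → run H
t=7: queue=[H,F,E] q_used=1 → run H
t=8: queue=[H,F,E] q_used=2 → run H
t=9: queue=[F,E,H] q_used=0 → run F
t=10: queue=[F,E,H] q_used=1 → run F
t=11: queue=[F,E,H] q_used=2 → run F
t=12: queue=[E,H,F] q_used=0 → run E
t=13: queue=[E,H,F] q_used=1 → run E
t=14: queue=[H,F] q_used=0 → run H
t=15: queue=[H,F] q_used=1 → run H
t=16: queue=[H,F] q_used=2 → run H
t=17: queue=[F,H] q_used=0 → run F
t=18: queue=[F,H] q_used=1 → run F
t=19: queue=[H] q_used=0 → run H
t=20: (idle)
t=21: (idle)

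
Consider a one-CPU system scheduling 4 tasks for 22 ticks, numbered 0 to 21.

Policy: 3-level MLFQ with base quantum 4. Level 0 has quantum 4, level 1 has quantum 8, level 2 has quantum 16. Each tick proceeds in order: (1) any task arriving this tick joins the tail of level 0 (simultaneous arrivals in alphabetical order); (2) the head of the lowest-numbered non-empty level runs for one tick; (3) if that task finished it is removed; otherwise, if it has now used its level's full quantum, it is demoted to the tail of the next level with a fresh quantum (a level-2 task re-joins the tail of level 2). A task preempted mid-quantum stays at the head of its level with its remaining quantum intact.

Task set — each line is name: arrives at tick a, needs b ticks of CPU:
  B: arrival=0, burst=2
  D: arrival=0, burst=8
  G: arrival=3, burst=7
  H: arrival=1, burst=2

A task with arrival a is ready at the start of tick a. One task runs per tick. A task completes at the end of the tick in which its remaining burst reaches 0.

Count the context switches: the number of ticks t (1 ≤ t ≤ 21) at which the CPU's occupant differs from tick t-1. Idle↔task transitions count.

t=0: L0/L1/L2 = BD/-/- → run B
t=1: L0/L1/L2 = BDH/-/- → run B
t=2: L0/L1/L2 = DH/-/- → run D
t=3: L0/L1/L2 = DHG/-/- → run D
t=4: L0/L1/L2 = DHG/-/- → run D
t=5: L0/L1/L2 = DHG/-/- → run D
t=6: L0/L1/L2 = HG/D/- → run H
t=7: L0/L1/L2 = HG/D/- → run H
t=8: L0/L1/L2 = G/D/- → run G
t=9: L0/L1/L2 = G/D/- → run G
t=10: L0/L1/L2 = G/D/- → run G
t=11: L0/L1/L2 = G/D/- → run G
t=12: L0/L1/L2 = -/DG/- → run D
t=13: L0/L1/L2 = -/DG/- → run D
t=14: L0/L1/L2 = -/DG/- → run D
t=15: L0/L1/L2 = -/DG/- → run D
t=16: L0/L1/L2 = -/G/- → run G
t=17: L0/L1/L2 = -/G/- → run G
t=18: L0/L1/L2 = -/G/- → run G
t=19: (idle)
t=20: (idle)
t=21: (idle)

context switches = 6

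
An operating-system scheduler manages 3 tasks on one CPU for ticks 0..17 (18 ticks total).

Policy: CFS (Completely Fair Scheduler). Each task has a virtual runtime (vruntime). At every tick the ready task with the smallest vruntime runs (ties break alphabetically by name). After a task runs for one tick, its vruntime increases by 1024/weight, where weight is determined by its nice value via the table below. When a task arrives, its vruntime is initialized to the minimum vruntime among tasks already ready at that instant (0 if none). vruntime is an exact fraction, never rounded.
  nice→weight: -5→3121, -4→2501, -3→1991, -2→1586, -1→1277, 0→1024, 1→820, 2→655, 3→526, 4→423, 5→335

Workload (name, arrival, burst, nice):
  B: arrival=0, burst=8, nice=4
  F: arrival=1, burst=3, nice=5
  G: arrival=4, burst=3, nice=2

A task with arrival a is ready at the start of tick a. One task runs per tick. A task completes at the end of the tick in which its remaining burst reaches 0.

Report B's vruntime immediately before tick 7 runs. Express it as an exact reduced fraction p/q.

vruntime(B, start of tick 7) = 1024/141

t=0: vr[B=0] → run B
t=1: vr[B=1024/423 F=1024/423] → run B
t=2: vr[B=2048/423 F=1024/423] → run F
t=3: vr[B=2048/423 F=776192/141705] → run B
t=4: vr[B=1024/141 F=776192/141705 G=776192/141705] → run F
t=5: vr[B=1024/141 F=1209344/141705 G=776192/141705] → run G
t=6: vr[B=1024/141 F=1209344/141705 G=130702336/18563355] → run G
t=7: vr[B=1024/141 F=1209344/141705 G=31944704/3712671] → run B
t=8: vr[B=4096/423 F=1209344/141705 G=31944704/3712671] → run F
t=9: vr[B=4096/423 G=31944704/3712671] → run G
t=10: vr[B=4096/423] → run B
t=11: vr[B=5120/423] → run B
t=12: vr[B=2048/141] → run B
t=13: vr[B=7168/423] → run B
t=14: (idle)
t=15: (idle)
t=16: (idle)
t=17: (idle)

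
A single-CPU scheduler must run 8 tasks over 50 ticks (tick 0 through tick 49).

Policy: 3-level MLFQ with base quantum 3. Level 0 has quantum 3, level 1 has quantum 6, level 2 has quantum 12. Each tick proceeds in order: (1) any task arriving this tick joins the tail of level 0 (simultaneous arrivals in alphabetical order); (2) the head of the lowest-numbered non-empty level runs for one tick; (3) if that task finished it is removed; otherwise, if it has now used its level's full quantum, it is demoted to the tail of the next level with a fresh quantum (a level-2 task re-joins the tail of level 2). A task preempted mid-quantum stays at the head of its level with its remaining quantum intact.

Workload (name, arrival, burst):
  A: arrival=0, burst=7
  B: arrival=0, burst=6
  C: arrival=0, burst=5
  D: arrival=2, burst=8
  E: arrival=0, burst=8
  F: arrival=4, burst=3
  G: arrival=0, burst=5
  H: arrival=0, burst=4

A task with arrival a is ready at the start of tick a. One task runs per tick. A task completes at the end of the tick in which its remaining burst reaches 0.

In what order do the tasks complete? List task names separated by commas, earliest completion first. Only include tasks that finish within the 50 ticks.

t=0: L0/L1/L2 = ABCEGH/-/- → run A
t=1: L0/L1/L2 = ABCEGH/-/- → run A
t=2: L0/L1/L2 = ABCEGHD/-/- → run A
t=3: L0/L1/L2 = BCEGHD/A/- → run B
t=4: L0/L1/L2 = BCEGHDF/A/- → run B
t=5: L0/L1/L2 = BCEGHDF/A/- → run B
t=6: L0/L1/L2 = CEGHDF/AB/- → run C
t=7: L0/L1/L2 = CEGHDF/AB/- → run C
t=8: L0/L1/L2 = CEGHDF/AB/- → run C
t=9: L0/L1/L2 = EGHDF/ABC/- → run E
t=10: L0/L1/L2 = EGHDF/ABC/- → run E
t=11: L0/L1/L2 = EGHDF/ABC/- → run E
t=12: L0/L1/L2 = GHDF/ABCE/- → run G
t=13: L0/L1/L2 = GHDF/ABCE/- → run G
t=14: L0/L1/L2 = GHDF/ABCE/- → run G
t=15: L0/L1/L2 = HDF/ABCEG/- → run H
t=16: L0/L1/L2 = HDF/ABCEG/- → run H
t=17: L0/L1/L2 = HDF/ABCEG/- → run H
t=18: L0/L1/L2 = DF/ABCEGH/- → run D
t=19: L0/L1/L2 = DF/ABCEGH/- → run D
t=20: L0/L1/L2 = DF/ABCEGH/- → run D
t=21: L0/L1/L2 = F/ABCEGHD/- → run F
t=22: L0/L1/L2 = F/ABCEGHD/- → run F
t=23: L0/L1/L2 = F/ABCEGHD/- → run F
t=24: L0/L1/L2 = -/ABCEGHD/- → run A
t=25: L0/L1/L2 = -/ABCEGHD/- → run A
t=26: L0/L1/L2 = -/ABCEGHD/- → run A
t=27: L0/L1/L2 = -/ABCEGHD/- → run A
t=28: L0/L1/L2 = -/BCEGHD/- → run B
t=29: L0/L1/L2 = -/BCEGHD/- → run B
t=30: L0/L1/L2 = -/BCEGHD/- → run B
t=31: L0/L1/L2 = -/CEGHD/- → run C
t=32: L0/L1/L2 = -/CEGHD/- → run C
t=33: L0/L1/L2 = -/EGHD/- → run E
t=34: L0/L1/L2 = -/EGHD/- → run E
t=35: L0/L1/L2 = -/EGHD/- → run E
t=36: L0/L1/L2 = -/EGHD/- → run E
t=37: L0/L1/L2 = -/EGHD/- → run E
t=38: L0/L1/L2 = -/GHD/- → run G
t=39: L0/L1/L2 = -/GHD/- → run G
t=40: L0/L1/L2 = -/HD/- → run H
t=41: L0/L1/L2 = -/D/- → run D
t=42: L0/L1/L2 = -/D/- → run D
t=43: L0/L1/L2 = -/D/- → run D
t=44: L0/L1/L2 = -/D/- → run D
t=45: L0/L1/L2 = -/D/- → run D
t=46: (idle)
t=47: (idle)
t=48: (idle)
t=49: (idle)

completion order = F, A, B, C, E, G, H, D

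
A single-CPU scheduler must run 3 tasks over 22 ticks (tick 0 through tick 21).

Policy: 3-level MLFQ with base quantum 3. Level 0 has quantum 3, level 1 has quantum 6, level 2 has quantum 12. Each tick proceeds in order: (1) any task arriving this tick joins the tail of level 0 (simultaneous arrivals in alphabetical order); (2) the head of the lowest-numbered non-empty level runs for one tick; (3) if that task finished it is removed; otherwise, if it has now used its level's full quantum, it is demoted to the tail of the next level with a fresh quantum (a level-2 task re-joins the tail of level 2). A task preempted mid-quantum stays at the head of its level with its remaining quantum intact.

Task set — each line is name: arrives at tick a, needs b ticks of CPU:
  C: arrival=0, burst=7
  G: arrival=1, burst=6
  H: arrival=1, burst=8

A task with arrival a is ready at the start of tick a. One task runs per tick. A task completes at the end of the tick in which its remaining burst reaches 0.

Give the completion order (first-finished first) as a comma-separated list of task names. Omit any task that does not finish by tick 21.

completion order = C, G, H

t=0: L0/L1/L2 = C/-/- → run C
t=1: L0/L1/L2 = CGH/-/- → run C
t=2: L0/L1/L2 = CGH/-/- → run C
t=3: L0/L1/L2 = GH/C/- → run G
t=4: L0/L1/L2 = GH/C/- → run G
t=5: L0/L1/L2 = GH/C/- → run G
t=6: L0/L1/L2 = H/CG/- → run H
t=7: L0/L1/L2 = H/CG/- → run H
t=8: L0/L1/L2 = H/CG/- → run H
t=9: L0/L1/L2 = -/CGH/- → run C
t=10: L0/L1/L2 = -/CGH/- → run C
t=11: L0/L1/L2 = -/CGH/- → run C
t=12: L0/L1/L2 = -/CGH/- → run C
t=13: L0/L1/L2 = -/GH/- → run G
t=14: L0/L1/L2 = -/GH/- → run G
t=15: L0/L1/L2 = -/GH/- → run G
t=16: L0/L1/L2 = -/H/- → run H
t=17: L0/L1/L2 = -/H/- → run H
t=18: L0/L1/L2 = -/H/- → run H
t=19: L0/L1/L2 = -/H/- → run H
t=20: L0/L1/L2 = -/H/- → run H
t=21: (idle)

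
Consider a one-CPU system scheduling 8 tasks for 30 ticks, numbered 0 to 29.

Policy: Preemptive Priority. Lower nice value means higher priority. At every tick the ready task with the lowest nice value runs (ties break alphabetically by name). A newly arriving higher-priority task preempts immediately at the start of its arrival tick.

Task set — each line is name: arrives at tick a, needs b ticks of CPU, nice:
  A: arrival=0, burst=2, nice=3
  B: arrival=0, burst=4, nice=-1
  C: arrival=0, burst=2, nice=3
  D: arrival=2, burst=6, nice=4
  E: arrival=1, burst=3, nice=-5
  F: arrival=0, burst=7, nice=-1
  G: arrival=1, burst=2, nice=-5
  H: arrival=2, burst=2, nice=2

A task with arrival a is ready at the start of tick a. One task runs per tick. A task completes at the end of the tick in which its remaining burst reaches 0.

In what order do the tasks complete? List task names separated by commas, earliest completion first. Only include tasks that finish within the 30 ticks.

t=0: ready={A,B,C,F} → run B
t=1: ready={A,B,C,E,F,G} → run E
t=2: ready={A,B,C,D,E,F,G,H} → run E
t=3: ready={A,B,C,D,E,F,G,H} → run E
t=4: ready={A,B,C,D,F,G,H} → run G
t=5: ready={A,B,C,D,F,G,H} → run G
t=6: ready={A,B,C,D,F,H} → run B
t=7: ready={A,B,C,D,F,H} → run B
t=8: ready={A,B,C,D,F,H} → run B
t=9: ready={A,C,D,F,H} → run F
t=10: ready={A,C,D,F,H} → run F
t=11: ready={A,C,D,F,H} → run F
t=12: ready={A,C,D,F,H} → run F
t=13: ready={A,C,D,F,H} → run F
t=14: ready={A,C,D,F,H} → run F
t=15: ready={A,C,D,F,H} → run F
t=16: ready={A,C,D,H} → run H
t=17: ready={A,C,D,H} → run H
t=18: ready={A,C,D} → run A
t=19: ready={A,C,D} → run A
t=20: ready={C,D} → run C
t=21: ready={C,D} → run C
t=22: ready={D} → run D
t=23: ready={D} → run D
t=24: ready={D} → run D
t=25: ready={D} → run D
t=26: ready={D} → run D
t=27: ready={D} → run D
t=28: (idle)
t=29: (idle)

completion order = E, G, B, F, H, A, C, D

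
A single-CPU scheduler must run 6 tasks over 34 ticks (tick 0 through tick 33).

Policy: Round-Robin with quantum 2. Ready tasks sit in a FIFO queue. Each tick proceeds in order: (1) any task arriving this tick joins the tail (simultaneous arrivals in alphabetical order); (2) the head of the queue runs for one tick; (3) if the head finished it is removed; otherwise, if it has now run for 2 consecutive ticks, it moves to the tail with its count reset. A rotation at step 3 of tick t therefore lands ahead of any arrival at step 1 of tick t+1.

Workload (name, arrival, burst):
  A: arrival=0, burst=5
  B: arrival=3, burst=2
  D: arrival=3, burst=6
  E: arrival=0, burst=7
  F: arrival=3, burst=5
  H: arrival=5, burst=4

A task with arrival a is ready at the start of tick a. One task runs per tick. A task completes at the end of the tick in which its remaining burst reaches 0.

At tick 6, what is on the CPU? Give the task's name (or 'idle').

running at tick 6 = B

t=0: queue=[A,E] q_used=0 → run A
t=1: queue=[A,E] q_used=1 → run A
t=2: queue=[E,A] q_used=0 → run E
t=3: queue=[E,A,B,D,F] q_used=1 → run E
t=4: queue=[A,B,D,F,E] q_used=0 → run A
t=5: queue=[A,B,D,F,E,H] q_used=1 → run A
t=6: queue=[B,D,F,E,H,A] q_used=0 → run B
t=7: queue=[B,D,F,E,H,A] q_used=1 → run B
t=8: queue=[D,F,E,H,A] q_used=0 → run D
t=9: queue=[D,F,E,H,A] q_used=1 → run D
t=10: queue=[F,E,H,A,D] q_used=0 → run F
t=11: queue=[F,E,H,A,D] q_used=1 → run F
t=12: queue=[E,H,A,D,F] q_used=0 → run E
t=13: queue=[E,H,A,D,F] q_used=1 → run E
t=14: queue=[H,A,D,F,E] q_used=0 → run H
t=15: queue=[H,A,D,F,E] q_used=1 → run H
t=16: queue=[A,D,F,E,H] q_used=0 → run A
t=17: queue=[D,F,E,H] q_used=0 → run D
t=18: queue=[D,F,E,H] q_used=1 → run D
t=19: queue=[F,E,H,D] q_used=0 → run F
t=20: queue=[F,E,H,D] q_used=1 → run F
t=21: queue=[E,H,D,F] q_used=0 → run E
t=22: queue=[E,H,D,F] q_used=1 → run E
t=23: queue=[H,D,F,E] q_used=0 → run H
t=24: queue=[H,D,F,E] q_used=1 → run H
t=25: queue=[D,F,E] q_used=0 → run D
t=26: queue=[D,F,E] q_used=1 → run D
t=27: queue=[F,E] q_used=0 → run F
t=28: queue=[E] q_used=0 → run E
t=29: (idle)
t=30: (idle)
t=31: (idle)
t=32: (idle)
t=33: (idle)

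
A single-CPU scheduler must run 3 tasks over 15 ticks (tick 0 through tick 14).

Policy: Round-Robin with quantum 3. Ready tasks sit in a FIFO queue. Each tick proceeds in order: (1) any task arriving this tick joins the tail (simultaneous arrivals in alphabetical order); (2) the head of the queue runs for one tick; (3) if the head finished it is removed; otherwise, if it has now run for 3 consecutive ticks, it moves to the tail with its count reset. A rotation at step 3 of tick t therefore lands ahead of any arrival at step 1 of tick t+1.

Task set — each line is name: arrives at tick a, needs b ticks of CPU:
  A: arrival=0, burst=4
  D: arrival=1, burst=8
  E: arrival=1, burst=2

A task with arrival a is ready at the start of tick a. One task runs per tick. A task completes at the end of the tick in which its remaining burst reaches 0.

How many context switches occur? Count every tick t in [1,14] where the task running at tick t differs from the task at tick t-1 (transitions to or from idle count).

t=0: queue=[A] q_used=0 → run A
t=1: queue=[A,D,E] q_used=1 → run A
t=2: queue=[A,D,E] q_used=2 → run A
t=3: queue=[D,E,A] q_used=0 → run D
t=4: queue=[D,E,A] q_used=1 → run D
t=5: queue=[D,E,A] q_used=2 → run D
t=6: queue=[E,A,D] q_used=0 → run E
t=7: queue=[E,A,D] q_used=1 → run E
t=8: queue=[A,D] q_used=0 → run A
t=9: queue=[D] q_used=0 → run D
t=10: queue=[D] q_used=1 → run D
t=11: queue=[D] q_used=2 → run D
t=12: queue=[D] q_used=0 → run D
t=13: queue=[D] q_used=1 → run D
t=14: (idle)

context switches = 5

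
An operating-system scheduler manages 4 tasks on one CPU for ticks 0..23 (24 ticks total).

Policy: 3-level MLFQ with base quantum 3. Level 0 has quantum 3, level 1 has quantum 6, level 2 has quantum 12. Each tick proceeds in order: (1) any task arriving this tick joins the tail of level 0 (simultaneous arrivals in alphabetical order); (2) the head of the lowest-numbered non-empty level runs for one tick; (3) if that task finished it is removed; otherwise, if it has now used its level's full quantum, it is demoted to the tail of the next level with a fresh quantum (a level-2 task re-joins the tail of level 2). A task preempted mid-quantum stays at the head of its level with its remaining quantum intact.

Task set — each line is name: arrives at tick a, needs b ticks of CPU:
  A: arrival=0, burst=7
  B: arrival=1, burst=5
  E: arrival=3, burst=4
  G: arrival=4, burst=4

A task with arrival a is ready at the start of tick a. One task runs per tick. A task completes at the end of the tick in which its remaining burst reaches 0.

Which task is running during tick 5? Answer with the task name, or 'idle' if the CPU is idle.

running at tick 5 = B

t=0: L0/L1/L2 = A/-/- → run A
t=1: L0/L1/L2 = AB/-/- → run A
t=2: L0/L1/L2 = AB/-/- → run A
t=3: L0/L1/L2 = BE/A/- → run B
t=4: L0/L1/L2 = BEG/A/- → run B
t=5: L0/L1/L2 = BEG/A/- → run B
t=6: L0/L1/L2 = EG/AB/- → run E
t=7: L0/L1/L2 = EG/AB/- → run E
t=8: L0/L1/L2 = EG/AB/- → run E
t=9: L0/L1/L2 = G/ABE/- → run G
t=10: L0/L1/L2 = G/ABE/- → run G
t=11: L0/L1/L2 = G/ABE/- → run G
t=12: L0/L1/L2 = -/ABEG/- → run A
t=13: L0/L1/L2 = -/ABEG/- → run A
t=14: L0/L1/L2 = -/ABEG/- → run A
t=15: L0/L1/L2 = -/ABEG/- → run A
t=16: L0/L1/L2 = -/BEG/- → run B
t=17: L0/L1/L2 = -/BEG/- → run B
t=18: L0/L1/L2 = -/EG/- → run E
t=19: L0/L1/L2 = -/G/- → run G
t=20: (idle)
t=21: (idle)
t=22: (idle)
t=23: (idle)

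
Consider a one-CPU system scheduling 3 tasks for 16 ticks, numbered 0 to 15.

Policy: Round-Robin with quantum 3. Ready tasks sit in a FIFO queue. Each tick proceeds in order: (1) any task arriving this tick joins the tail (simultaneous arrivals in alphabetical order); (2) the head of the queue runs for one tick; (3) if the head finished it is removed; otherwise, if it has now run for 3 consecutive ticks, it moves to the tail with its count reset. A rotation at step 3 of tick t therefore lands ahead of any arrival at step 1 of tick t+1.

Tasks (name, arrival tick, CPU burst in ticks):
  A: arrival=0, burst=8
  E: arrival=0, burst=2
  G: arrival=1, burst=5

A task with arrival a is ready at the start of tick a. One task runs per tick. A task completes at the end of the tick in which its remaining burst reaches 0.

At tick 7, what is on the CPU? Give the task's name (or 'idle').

t=0: queue=[A,E] q_used=0 → run A
t=1: queue=[A,E,G] q_used=1 → run A
t=2: queue=[A,E,G] q_used=2 → run A
t=3: queue=[E,G,A] q_used=0 → run E
t=4: queue=[E,G,A] q_used=1 → run E
t=5: queue=[G,A] q_used=0 → run G
t=6: queue=[G,A] q_used=1 → run G
t=7: queue=[G,A] q_used=2 → run G
t=8: queue=[A,G] q_used=0 → run A
t=9: queue=[A,G] q_used=1 → run A
t=10: queue=[A,G] q_used=2 → run A
t=11: queue=[G,A] q_used=0 → run G
t=12: queue=[G,A] q_used=1 → run G
t=13: queue=[A] q_used=0 → run A
t=14: queue=[A] q_used=1 → run A
t=15: (idle)

running at tick 7 = G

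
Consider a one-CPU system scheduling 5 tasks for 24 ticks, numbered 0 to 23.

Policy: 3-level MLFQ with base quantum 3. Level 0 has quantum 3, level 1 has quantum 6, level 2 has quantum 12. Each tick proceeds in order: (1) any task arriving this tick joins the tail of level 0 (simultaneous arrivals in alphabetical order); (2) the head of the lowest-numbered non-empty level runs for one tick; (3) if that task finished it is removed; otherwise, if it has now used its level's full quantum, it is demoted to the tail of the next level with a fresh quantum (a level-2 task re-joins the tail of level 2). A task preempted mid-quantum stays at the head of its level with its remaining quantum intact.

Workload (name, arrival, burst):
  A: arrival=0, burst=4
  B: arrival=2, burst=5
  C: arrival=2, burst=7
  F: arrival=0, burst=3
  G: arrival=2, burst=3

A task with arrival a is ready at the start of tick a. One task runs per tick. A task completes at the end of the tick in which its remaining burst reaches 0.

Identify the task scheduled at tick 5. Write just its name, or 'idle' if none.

t=0: L0/L1/L2 = AF/-/- → run A
t=1: L0/L1/L2 = AF/-/- → run A
t=2: L0/L1/L2 = AFBCG/-/- → run A
t=3: L0/L1/L2 = FBCG/A/- → run F
t=4: L0/L1/L2 = FBCG/A/- → run F
t=5: L0/L1/L2 = FBCG/A/- → run F
t=6: L0/L1/L2 = BCG/A/- → run B
t=7: L0/L1/L2 = BCG/A/- → run B
t=8: L0/L1/L2 = BCG/A/- → run B
t=9: L0/L1/L2 = CG/AB/- → run C
t=10: L0/L1/L2 = CG/AB/- → run C
t=11: L0/L1/L2 = CG/AB/- → run C
t=12: L0/L1/L2 = G/ABC/- → run G
t=13: L0/L1/L2 = G/ABC/- → run G
t=14: L0/L1/L2 = G/ABC/- → run G
t=15: L0/L1/L2 = -/ABC/- → run A
t=16: L0/L1/L2 = -/BC/- → run B
t=17: L0/L1/L2 = -/BC/- → run B
t=18: L0/L1/L2 = -/C/- → run C
t=19: L0/L1/L2 = -/C/- → run C
t=20: L0/L1/L2 = -/C/- → run C
t=21: L0/L1/L2 = -/C/- → run C
t=22: (idle)
t=23: (idle)

running at tick 5 = F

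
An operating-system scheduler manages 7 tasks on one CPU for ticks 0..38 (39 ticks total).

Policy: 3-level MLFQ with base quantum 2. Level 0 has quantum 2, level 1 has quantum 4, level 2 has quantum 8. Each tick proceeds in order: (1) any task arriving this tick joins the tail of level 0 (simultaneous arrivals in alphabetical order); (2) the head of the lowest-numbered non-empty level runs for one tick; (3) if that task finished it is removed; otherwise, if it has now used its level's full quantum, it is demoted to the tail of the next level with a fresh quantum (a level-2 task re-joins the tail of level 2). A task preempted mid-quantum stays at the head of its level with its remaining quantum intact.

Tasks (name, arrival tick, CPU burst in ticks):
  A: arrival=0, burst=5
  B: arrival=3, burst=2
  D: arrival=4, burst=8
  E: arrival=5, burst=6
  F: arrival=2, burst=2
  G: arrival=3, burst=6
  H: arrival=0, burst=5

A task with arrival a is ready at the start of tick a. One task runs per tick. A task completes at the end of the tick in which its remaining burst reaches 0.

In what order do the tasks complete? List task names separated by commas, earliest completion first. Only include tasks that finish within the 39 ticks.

completion order = F, B, A, H, G, E, D

t=0: L0/L1/L2 = AH/-/- → run A
t=1: L0/L1/L2 = AH/-/- → run A
t=2: L0/L1/L2 = HF/A/- → run H
t=3: L0/L1/L2 = HFBG/A/- → run H
t=4: L0/L1/L2 = FBGD/AH/- → run F
t=5: L0/L1/L2 = FBGDE/AH/- → run F
t=6: L0/L1/L2 = BGDE/AH/- → run B
t=7: L0/L1/L2 = BGDE/AH/- → run B
t=8: L0/L1/L2 = GDE/AH/- → run G
t=9: L0/L1/L2 = GDE/AH/- → run G
t=10: L0/L1/L2 = DE/AHG/- → run D
t=11: L0/L1/L2 = DE/AHG/- → run D
t=12: L0/L1/L2 = E/AHGD/- → run E
t=13: L0/L1/L2 = E/AHGD/- → run E
t=14: L0/L1/L2 = -/AHGDE/- → run A
t=15: L0/L1/L2 = -/AHGDE/- → run A
t=16: L0/L1/L2 = -/AHGDE/- → run A
t=17: L0/L1/L2 = -/HGDE/- → run H
t=18: L0/L1/L2 = -/HGDE/- → run H
t=19: L0/L1/L2 = -/HGDE/- → run H
t=20: L0/L1/L2 = -/GDE/- → run G
t=21: L0/L1/L2 = -/GDE/- → run G
t=22: L0/L1/L2 = -/GDE/- → run G
t=23: L0/L1/L2 = -/GDE/- → run G
t=24: L0/L1/L2 = -/DE/- → run D
t=25: L0/L1/L2 = -/DE/- → run D
t=26: L0/L1/L2 = -/DE/- → run D
t=27: L0/L1/L2 = -/DE/- → run D
t=28: L0/L1/L2 = -/E/D → run E
t=29: L0/L1/L2 = -/E/D → run E
t=30: L0/L1/L2 = -/E/D → run E
t=31: L0/L1/L2 = -/E/D → run E
t=32: L0/L1/L2 = -/-/D → run D
t=33: L0/L1/L2 = -/-/D → run D
t=34: (idle)
t=35: (idle)
t=36: (idle)
t=37: (idle)
t=38: (idle)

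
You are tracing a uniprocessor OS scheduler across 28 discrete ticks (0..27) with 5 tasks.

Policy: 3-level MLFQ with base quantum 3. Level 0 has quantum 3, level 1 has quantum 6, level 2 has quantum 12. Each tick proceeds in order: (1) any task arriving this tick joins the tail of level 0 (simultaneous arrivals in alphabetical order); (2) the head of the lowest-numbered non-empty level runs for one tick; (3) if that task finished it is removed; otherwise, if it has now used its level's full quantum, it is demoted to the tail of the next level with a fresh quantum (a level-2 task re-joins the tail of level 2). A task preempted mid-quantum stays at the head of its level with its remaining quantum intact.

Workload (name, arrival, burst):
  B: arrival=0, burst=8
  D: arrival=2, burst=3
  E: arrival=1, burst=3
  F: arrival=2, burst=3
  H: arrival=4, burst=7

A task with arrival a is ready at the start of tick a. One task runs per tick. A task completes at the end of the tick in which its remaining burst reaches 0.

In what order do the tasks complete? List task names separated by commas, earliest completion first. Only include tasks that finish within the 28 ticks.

t=0: L0/L1/L2 = B/-/- → run B
t=1: L0/L1/L2 = BE/-/- → run B
t=2: L0/L1/L2 = BEDF/-/- → run B
t=3: L0/L1/L2 = EDF/B/- → run E
t=4: L0/L1/L2 = EDFH/B/- → run E
t=5: L0/L1/L2 = EDFH/B/- → run E
t=6: L0/L1/L2 = DFH/B/- → run D
t=7: L0/L1/L2 = DFH/B/- → run D
t=8: L0/L1/L2 = DFH/B/- → run D
t=9: L0/L1/L2 = FH/B/- → run F
t=10: L0/L1/L2 = FH/B/- → run F
t=11: L0/L1/L2 = FH/B/- → run F
t=12: L0/L1/L2 = H/B/- → run H
t=13: L0/L1/L2 = H/B/- → run H
t=14: L0/L1/L2 = H/B/- → run H
t=15: L0/L1/L2 = -/BH/- → run B
t=16: L0/L1/L2 = -/BH/- → run B
t=17: L0/L1/L2 = -/BH/- → run B
t=18: L0/L1/L2 = -/BH/- → run B
t=19: L0/L1/L2 = -/BH/- → run B
t=20: L0/L1/L2 = -/H/- → run H
t=21: L0/L1/L2 = -/H/- → run H
t=22: L0/L1/L2 = -/H/- → run H
t=23: L0/L1/L2 = -/H/- → run H
t=24: (idle)
t=25: (idle)
t=26: (idle)
t=27: (idle)

completion order = E, D, F, B, H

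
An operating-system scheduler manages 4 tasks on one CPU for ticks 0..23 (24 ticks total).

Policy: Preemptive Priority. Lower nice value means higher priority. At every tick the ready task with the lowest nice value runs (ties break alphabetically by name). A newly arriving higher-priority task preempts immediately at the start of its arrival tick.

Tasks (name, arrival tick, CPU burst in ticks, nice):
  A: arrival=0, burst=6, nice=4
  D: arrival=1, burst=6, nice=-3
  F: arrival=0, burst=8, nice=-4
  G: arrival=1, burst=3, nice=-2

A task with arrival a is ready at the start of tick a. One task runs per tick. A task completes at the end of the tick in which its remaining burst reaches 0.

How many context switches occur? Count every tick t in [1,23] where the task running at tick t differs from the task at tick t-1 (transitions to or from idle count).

t=0: ready={A,F} → run F
t=1: ready={A,D,F,G} → run F
t=2: ready={A,D,F,G} → run F
t=3: ready={A,D,F,G} → run F
t=4: ready={A,D,F,G} → run F
t=5: ready={A,D,F,G} → run F
t=6: ready={A,D,F,G} → run F
t=7: ready={A,D,F,G} → run F
t=8: ready={A,D,G} → run D
t=9: ready={A,D,G} → run D
t=10: ready={A,D,G} → run D
t=11: ready={A,D,G} → run D
t=12: ready={A,D,G} → run D
t=13: ready={A,D,G} → run D
t=14: ready={A,G} → run G
t=15: ready={A,G} → run G
t=16: ready={A,G} → run G
t=17: ready={A} → run A
t=18: ready={A} → run A
t=19: ready={A} → run A
t=20: ready={A} → run A
t=21: ready={A} → run A
t=22: ready={A} → run A
t=23: (idle)

context switches = 4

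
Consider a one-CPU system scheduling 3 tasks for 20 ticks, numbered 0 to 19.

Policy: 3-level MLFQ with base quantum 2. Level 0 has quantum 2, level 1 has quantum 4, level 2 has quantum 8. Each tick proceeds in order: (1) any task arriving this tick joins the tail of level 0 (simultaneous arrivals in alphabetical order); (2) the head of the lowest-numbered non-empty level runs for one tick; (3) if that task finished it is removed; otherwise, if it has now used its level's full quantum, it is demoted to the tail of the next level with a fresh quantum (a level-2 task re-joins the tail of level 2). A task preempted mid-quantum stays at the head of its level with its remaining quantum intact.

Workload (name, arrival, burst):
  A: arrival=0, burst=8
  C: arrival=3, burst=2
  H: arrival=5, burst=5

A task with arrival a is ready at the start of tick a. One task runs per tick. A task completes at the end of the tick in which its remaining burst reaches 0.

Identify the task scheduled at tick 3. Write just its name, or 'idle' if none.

running at tick 3 = C

t=0: L0/L1/L2 = A/-/- → run A
t=1: L0/L1/L2 = A/-/- → run A
t=2: L0/L1/L2 = -/A/- → run A
t=3: L0/L1/L2 = C/A/- → run C
t=4: L0/L1/L2 = C/A/- → run C
t=5: L0/L1/L2 = H/A/- → run H
t=6: L0/L1/L2 = H/A/- → run H
t=7: L0/L1/L2 = -/AH/- → run A
t=8: L0/L1/L2 = -/AH/- → run A
t=9: L0/L1/L2 = -/AH/- → run A
t=10: L0/L1/L2 = -/H/A → run H
t=11: L0/L1/L2 = -/H/A → run H
t=12: L0/L1/L2 = -/H/A → run H
t=13: L0/L1/L2 = -/-/A → run A
t=14: L0/L1/L2 = -/-/A → run A
t=15: (idle)
t=16: (idle)
t=17: (idle)
t=18: (idle)
t=19: (idle)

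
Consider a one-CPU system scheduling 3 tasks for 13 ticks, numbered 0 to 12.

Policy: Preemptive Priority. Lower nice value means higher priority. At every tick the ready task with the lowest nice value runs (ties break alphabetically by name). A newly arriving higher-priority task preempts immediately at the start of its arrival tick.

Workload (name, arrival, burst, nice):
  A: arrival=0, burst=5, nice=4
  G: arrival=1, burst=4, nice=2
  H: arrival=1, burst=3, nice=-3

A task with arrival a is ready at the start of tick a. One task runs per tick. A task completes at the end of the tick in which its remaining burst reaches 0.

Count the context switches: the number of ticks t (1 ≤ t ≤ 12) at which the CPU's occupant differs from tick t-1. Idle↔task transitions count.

context switches = 4

t=0: ready={A} → run A
t=1: ready={A,G,H} → run H
t=2: ready={A,G,H} → run H
t=3: ready={A,G,H} → run H
t=4: ready={A,G} → run G
t=5: ready={A,G} → run G
t=6: ready={A,G} → run G
t=7: ready={A,G} → run G
t=8: ready={A} → run A
t=9: ready={A} → run A
t=10: ready={A} → run A
t=11: ready={A} → run A
t=12: (idle)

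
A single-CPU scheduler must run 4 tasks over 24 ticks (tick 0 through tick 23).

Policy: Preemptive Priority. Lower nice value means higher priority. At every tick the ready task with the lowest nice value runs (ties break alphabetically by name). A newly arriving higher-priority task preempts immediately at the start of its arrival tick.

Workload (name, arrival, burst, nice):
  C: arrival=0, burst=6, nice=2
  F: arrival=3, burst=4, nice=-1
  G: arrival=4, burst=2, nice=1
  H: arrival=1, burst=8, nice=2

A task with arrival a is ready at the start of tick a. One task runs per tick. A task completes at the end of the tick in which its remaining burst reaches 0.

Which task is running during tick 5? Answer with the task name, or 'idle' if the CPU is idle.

running at tick 5 = F

t=0: ready={C} → run C
t=1: ready={C,H} → run C
t=2: ready={C,H} → run C
t=3: ready={C,F,H} → run F
t=4: ready={C,F,G,H} → run F
t=5: ready={C,F,G,H} → run F
t=6: ready={C,F,G,H} → run F
t=7: ready={C,G,H} → run G
t=8: ready={C,G,H} → run G
t=9: ready={C,H} → run C
t=10: ready={C,H} → run C
t=11: ready={C,H} → run C
t=12: ready={H} → run H
t=13: ready={H} → run H
t=14: ready={H} → run H
t=15: ready={H} → run H
t=16: ready={H} → run H
t=17: ready={H} → run H
t=18: ready={H} → run H
t=19: ready={H} → run H
t=20: (idle)
t=21: (idle)
t=22: (idle)
t=23: (idle)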